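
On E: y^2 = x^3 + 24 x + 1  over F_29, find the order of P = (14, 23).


Compute successive multiples of P until we hit O:
  1P = (14, 23)
  2P = (21, 15)
  3P = (3, 10)
  4P = (11, 28)
  5P = (10, 9)
  6P = (10, 20)
  7P = (11, 1)
  8P = (3, 19)
  ... (continuing to 11P)
  11P = O

ord(P) = 11


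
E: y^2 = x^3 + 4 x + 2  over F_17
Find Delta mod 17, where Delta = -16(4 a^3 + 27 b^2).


4 a^3 + 27 b^2 = 4*4^3 + 27*2^2 = 256 + 108 = 364
Delta = -16 * (364) = -5824
Delta mod 17 = 7

Delta = 7 (mod 17)


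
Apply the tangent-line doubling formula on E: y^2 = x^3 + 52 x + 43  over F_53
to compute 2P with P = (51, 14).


Doubling: s = (3 x1^2 + a) / (2 y1)
s = (3*51^2 + 52) / (2*14) mod 53 = 25
x3 = s^2 - 2 x1 mod 53 = 25^2 - 2*51 = 46
y3 = s (x1 - x3) - y1 mod 53 = 25 * (51 - 46) - 14 = 5

2P = (46, 5)


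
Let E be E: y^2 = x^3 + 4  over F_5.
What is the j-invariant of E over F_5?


Delta = -16(4 a^3 + 27 b^2) mod 5 = 3
-1728 * (4 a)^3 = -1728 * (4*0)^3 mod 5 = 0
j = 0 * 3^(-1) mod 5 = 0

j = 0 (mod 5)


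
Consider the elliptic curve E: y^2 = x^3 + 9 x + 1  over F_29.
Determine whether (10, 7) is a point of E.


Check whether y^2 = x^3 + 9 x + 1 (mod 29) for (x, y) = (10, 7).
LHS: y^2 = 7^2 mod 29 = 20
RHS: x^3 + 9 x + 1 = 10^3 + 9*10 + 1 mod 29 = 18
LHS != RHS

No, not on the curve


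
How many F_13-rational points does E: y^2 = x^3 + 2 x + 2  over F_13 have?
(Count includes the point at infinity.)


For each x in F_13, count y with y^2 = x^3 + 2 x + 2 mod 13:
  x = 2: RHS = 1, y in [1, 12]  -> 2 point(s)
  x = 3: RHS = 9, y in [3, 10]  -> 2 point(s)
  x = 4: RHS = 9, y in [3, 10]  -> 2 point(s)
  x = 6: RHS = 9, y in [3, 10]  -> 2 point(s)
  x = 8: RHS = 10, y in [6, 7]  -> 2 point(s)
  x = 11: RHS = 3, y in [4, 9]  -> 2 point(s)
  x = 12: RHS = 12, y in [5, 8]  -> 2 point(s)
Affine points: 14. Add the point at infinity: total = 15.

#E(F_13) = 15


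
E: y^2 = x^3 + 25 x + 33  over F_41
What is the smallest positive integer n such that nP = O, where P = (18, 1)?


Compute successive multiples of P until we hit O:
  1P = (18, 1)
  2P = (37, 19)
  3P = (7, 31)
  4P = (17, 0)
  5P = (7, 10)
  6P = (37, 22)
  7P = (18, 40)
  8P = O

ord(P) = 8


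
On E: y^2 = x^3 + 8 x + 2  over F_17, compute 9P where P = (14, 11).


k = 9 = 1001_2 (binary, LSB first: 1001)
Double-and-add from P = (14, 11):
  bit 0 = 1: acc = O + (14, 11) = (14, 11)
  bit 1 = 0: acc unchanged = (14, 11)
  bit 2 = 0: acc unchanged = (14, 11)
  bit 3 = 1: acc = (14, 11) + (8, 0) = (13, 5)

9P = (13, 5)


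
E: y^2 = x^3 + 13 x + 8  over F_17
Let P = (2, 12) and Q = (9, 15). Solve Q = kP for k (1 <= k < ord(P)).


Enumerate multiples of P until we hit Q = (9, 15):
  1P = (2, 12)
  2P = (15, 12)
  3P = (0, 5)
  4P = (6, 8)
  5P = (10, 13)
  6P = (9, 2)
  7P = (7, 0)
  8P = (9, 15)
Match found at i = 8.

k = 8


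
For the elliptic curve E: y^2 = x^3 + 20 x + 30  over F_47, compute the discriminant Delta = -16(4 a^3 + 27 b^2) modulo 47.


4 a^3 + 27 b^2 = 4*20^3 + 27*30^2 = 32000 + 24300 = 56300
Delta = -16 * (56300) = -900800
Delta mod 47 = 2

Delta = 2 (mod 47)


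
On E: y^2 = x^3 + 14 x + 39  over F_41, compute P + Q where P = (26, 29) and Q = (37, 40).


P != Q, so use the chord formula.
s = (y2 - y1) / (x2 - x1) = (11) / (11) mod 41 = 1
x3 = s^2 - x1 - x2 mod 41 = 1^2 - 26 - 37 = 20
y3 = s (x1 - x3) - y1 mod 41 = 1 * (26 - 20) - 29 = 18

P + Q = (20, 18)


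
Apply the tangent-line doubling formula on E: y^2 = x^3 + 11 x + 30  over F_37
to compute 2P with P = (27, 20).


Doubling: s = (3 x1^2 + a) / (2 y1)
s = (3*27^2 + 11) / (2*20) mod 37 = 5
x3 = s^2 - 2 x1 mod 37 = 5^2 - 2*27 = 8
y3 = s (x1 - x3) - y1 mod 37 = 5 * (27 - 8) - 20 = 1

2P = (8, 1)


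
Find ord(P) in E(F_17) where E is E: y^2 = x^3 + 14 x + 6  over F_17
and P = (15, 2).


Compute successive multiples of P until we hit O:
  1P = (15, 2)
  2P = (8, 1)
  3P = (2, 12)
  4P = (2, 5)
  5P = (8, 16)
  6P = (15, 15)
  7P = O

ord(P) = 7


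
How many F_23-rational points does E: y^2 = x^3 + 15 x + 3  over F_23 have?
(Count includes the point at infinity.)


For each x in F_23, count y with y^2 = x^3 + 15 x + 3 mod 23:
  x = 0: RHS = 3, y in [7, 16]  -> 2 point(s)
  x = 2: RHS = 18, y in [8, 15]  -> 2 point(s)
  x = 3: RHS = 6, y in [11, 12]  -> 2 point(s)
  x = 4: RHS = 12, y in [9, 14]  -> 2 point(s)
  x = 9: RHS = 16, y in [4, 19]  -> 2 point(s)
  x = 10: RHS = 3, y in [7, 16]  -> 2 point(s)
  x = 11: RHS = 4, y in [2, 21]  -> 2 point(s)
  x = 12: RHS = 2, y in [5, 18]  -> 2 point(s)
  x = 13: RHS = 3, y in [7, 16]  -> 2 point(s)
  x = 14: RHS = 13, y in [6, 17]  -> 2 point(s)
  x = 20: RHS = 0, y in [0]  -> 1 point(s)
Affine points: 21. Add the point at infinity: total = 22.

#E(F_23) = 22


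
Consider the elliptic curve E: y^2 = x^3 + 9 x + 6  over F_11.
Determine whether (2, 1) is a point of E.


Check whether y^2 = x^3 + 9 x + 6 (mod 11) for (x, y) = (2, 1).
LHS: y^2 = 1^2 mod 11 = 1
RHS: x^3 + 9 x + 6 = 2^3 + 9*2 + 6 mod 11 = 10
LHS != RHS

No, not on the curve


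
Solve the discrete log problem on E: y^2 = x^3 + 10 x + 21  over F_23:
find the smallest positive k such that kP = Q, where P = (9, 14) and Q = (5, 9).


Enumerate multiples of P until we hit Q = (5, 9):
  1P = (9, 14)
  2P = (5, 9)
Match found at i = 2.

k = 2


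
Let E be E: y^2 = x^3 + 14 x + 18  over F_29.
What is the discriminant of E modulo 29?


4 a^3 + 27 b^2 = 4*14^3 + 27*18^2 = 10976 + 8748 = 19724
Delta = -16 * (19724) = -315584
Delta mod 29 = 23

Delta = 23 (mod 29)


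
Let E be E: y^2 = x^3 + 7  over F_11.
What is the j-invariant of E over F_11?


Delta = -16(4 a^3 + 27 b^2) mod 11 = 7
-1728 * (4 a)^3 = -1728 * (4*0)^3 mod 11 = 0
j = 0 * 7^(-1) mod 11 = 0

j = 0 (mod 11)


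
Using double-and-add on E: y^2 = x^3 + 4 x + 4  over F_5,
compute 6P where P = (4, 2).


k = 6 = 110_2 (binary, LSB first: 011)
Double-and-add from P = (4, 2):
  bit 0 = 0: acc unchanged = O
  bit 1 = 1: acc = O + (1, 2) = (1, 2)
  bit 2 = 1: acc = (1, 2) + (2, 0) = (1, 3)

6P = (1, 3)


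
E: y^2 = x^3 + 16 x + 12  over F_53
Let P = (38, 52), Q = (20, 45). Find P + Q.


P != Q, so use the chord formula.
s = (y2 - y1) / (x2 - x1) = (46) / (35) mod 53 = 21
x3 = s^2 - x1 - x2 mod 53 = 21^2 - 38 - 20 = 12
y3 = s (x1 - x3) - y1 mod 53 = 21 * (38 - 12) - 52 = 17

P + Q = (12, 17)


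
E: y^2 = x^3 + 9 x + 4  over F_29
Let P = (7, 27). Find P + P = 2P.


Doubling: s = (3 x1^2 + a) / (2 y1)
s = (3*7^2 + 9) / (2*27) mod 29 = 19
x3 = s^2 - 2 x1 mod 29 = 19^2 - 2*7 = 28
y3 = s (x1 - x3) - y1 mod 29 = 19 * (7 - 28) - 27 = 9

2P = (28, 9)


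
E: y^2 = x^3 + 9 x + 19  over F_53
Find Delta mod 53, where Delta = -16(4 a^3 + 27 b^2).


4 a^3 + 27 b^2 = 4*9^3 + 27*19^2 = 2916 + 9747 = 12663
Delta = -16 * (12663) = -202608
Delta mod 53 = 11

Delta = 11 (mod 53)


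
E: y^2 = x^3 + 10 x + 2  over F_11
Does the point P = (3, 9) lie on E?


Check whether y^2 = x^3 + 10 x + 2 (mod 11) for (x, y) = (3, 9).
LHS: y^2 = 9^2 mod 11 = 4
RHS: x^3 + 10 x + 2 = 3^3 + 10*3 + 2 mod 11 = 4
LHS = RHS

Yes, on the curve


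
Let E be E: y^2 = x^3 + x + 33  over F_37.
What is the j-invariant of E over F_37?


Delta = -16(4 a^3 + 27 b^2) mod 37 = 17
-1728 * (4 a)^3 = -1728 * (4*1)^3 mod 37 = 1
j = 1 * 17^(-1) mod 37 = 24

j = 24 (mod 37)


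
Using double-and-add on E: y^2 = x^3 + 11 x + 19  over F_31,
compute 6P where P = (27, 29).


k = 6 = 110_2 (binary, LSB first: 011)
Double-and-add from P = (27, 29):
  bit 0 = 0: acc unchanged = O
  bit 1 = 1: acc = O + (26, 26) = (26, 26)
  bit 2 = 1: acc = (26, 26) + (17, 2) = (2, 7)

6P = (2, 7)


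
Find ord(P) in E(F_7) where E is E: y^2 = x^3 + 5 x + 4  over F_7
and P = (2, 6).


Compute successive multiples of P until we hit O:
  1P = (2, 6)
  2P = (0, 5)
  3P = (0, 2)
  4P = (2, 1)
  5P = O

ord(P) = 5


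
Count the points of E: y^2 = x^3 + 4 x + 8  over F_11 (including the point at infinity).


For each x in F_11, count y with y^2 = x^3 + 4 x + 8 mod 11:
  x = 3: RHS = 3, y in [5, 6]  -> 2 point(s)
  x = 4: RHS = 0, y in [0]  -> 1 point(s)
  x = 7: RHS = 5, y in [4, 7]  -> 2 point(s)
  x = 9: RHS = 3, y in [5, 6]  -> 2 point(s)
  x = 10: RHS = 3, y in [5, 6]  -> 2 point(s)
Affine points: 9. Add the point at infinity: total = 10.

#E(F_11) = 10


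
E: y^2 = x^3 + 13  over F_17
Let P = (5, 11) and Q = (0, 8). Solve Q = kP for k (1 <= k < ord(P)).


Enumerate multiples of P until we hit Q = (0, 8):
  1P = (5, 11)
  2P = (11, 1)
  3P = (0, 9)
  4P = (4, 3)
  5P = (4, 14)
  6P = (0, 8)
Match found at i = 6.

k = 6


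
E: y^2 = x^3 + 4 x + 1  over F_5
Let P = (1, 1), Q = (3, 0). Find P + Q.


P != Q, so use the chord formula.
s = (y2 - y1) / (x2 - x1) = (4) / (2) mod 5 = 2
x3 = s^2 - x1 - x2 mod 5 = 2^2 - 1 - 3 = 0
y3 = s (x1 - x3) - y1 mod 5 = 2 * (1 - 0) - 1 = 1

P + Q = (0, 1)


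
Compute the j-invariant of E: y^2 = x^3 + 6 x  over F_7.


Delta = -16(4 a^3 + 27 b^2) mod 7 = 1
-1728 * (4 a)^3 = -1728 * (4*6)^3 mod 7 = 6
j = 6 * 1^(-1) mod 7 = 6

j = 6 (mod 7)


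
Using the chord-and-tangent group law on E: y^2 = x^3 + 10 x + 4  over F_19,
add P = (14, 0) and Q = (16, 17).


P != Q, so use the chord formula.
s = (y2 - y1) / (x2 - x1) = (17) / (2) mod 19 = 18
x3 = s^2 - x1 - x2 mod 19 = 18^2 - 14 - 16 = 9
y3 = s (x1 - x3) - y1 mod 19 = 18 * (14 - 9) - 0 = 14

P + Q = (9, 14)


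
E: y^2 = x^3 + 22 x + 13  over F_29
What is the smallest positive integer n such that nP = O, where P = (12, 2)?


Compute successive multiples of P until we hit O:
  1P = (12, 2)
  2P = (4, 7)
  3P = (22, 26)
  4P = (17, 15)
  5P = (23, 10)
  6P = (1, 6)
  7P = (25, 8)
  8P = (8, 11)
  ... (continuing to 37P)
  37P = O

ord(P) = 37


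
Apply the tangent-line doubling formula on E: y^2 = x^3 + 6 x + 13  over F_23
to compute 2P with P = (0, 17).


Doubling: s = (3 x1^2 + a) / (2 y1)
s = (3*0^2 + 6) / (2*17) mod 23 = 11
x3 = s^2 - 2 x1 mod 23 = 11^2 - 2*0 = 6
y3 = s (x1 - x3) - y1 mod 23 = 11 * (0 - 6) - 17 = 9

2P = (6, 9)


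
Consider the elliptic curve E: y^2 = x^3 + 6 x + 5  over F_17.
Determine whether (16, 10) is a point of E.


Check whether y^2 = x^3 + 6 x + 5 (mod 17) for (x, y) = (16, 10).
LHS: y^2 = 10^2 mod 17 = 15
RHS: x^3 + 6 x + 5 = 16^3 + 6*16 + 5 mod 17 = 15
LHS = RHS

Yes, on the curve


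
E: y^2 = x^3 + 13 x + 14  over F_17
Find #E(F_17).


For each x in F_17, count y with y^2 = x^3 + 13 x + 14 mod 17:
  x = 5: RHS = 0, y in [0]  -> 1 point(s)
  x = 6: RHS = 2, y in [6, 11]  -> 2 point(s)
  x = 8: RHS = 1, y in [1, 16]  -> 2 point(s)
  x = 11: RHS = 9, y in [3, 14]  -> 2 point(s)
  x = 13: RHS = 0, y in [0]  -> 1 point(s)
  x = 14: RHS = 16, y in [4, 13]  -> 2 point(s)
  x = 16: RHS = 0, y in [0]  -> 1 point(s)
Affine points: 11. Add the point at infinity: total = 12.

#E(F_17) = 12


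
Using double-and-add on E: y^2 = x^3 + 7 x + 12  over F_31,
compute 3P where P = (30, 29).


k = 3 = 11_2 (binary, LSB first: 11)
Double-and-add from P = (30, 29):
  bit 0 = 1: acc = O + (30, 29) = (30, 29)
  bit 1 = 1: acc = (30, 29) + (16, 29) = (16, 2)

3P = (16, 2)


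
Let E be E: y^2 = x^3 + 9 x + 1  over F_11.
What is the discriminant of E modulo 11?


4 a^3 + 27 b^2 = 4*9^3 + 27*1^2 = 2916 + 27 = 2943
Delta = -16 * (2943) = -47088
Delta mod 11 = 3

Delta = 3 (mod 11)


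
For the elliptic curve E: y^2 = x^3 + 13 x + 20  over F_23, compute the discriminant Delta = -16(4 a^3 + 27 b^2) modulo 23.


4 a^3 + 27 b^2 = 4*13^3 + 27*20^2 = 8788 + 10800 = 19588
Delta = -16 * (19588) = -313408
Delta mod 23 = 13

Delta = 13 (mod 23)


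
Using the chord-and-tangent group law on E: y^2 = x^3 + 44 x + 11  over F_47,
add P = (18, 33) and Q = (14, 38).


P != Q, so use the chord formula.
s = (y2 - y1) / (x2 - x1) = (5) / (43) mod 47 = 34
x3 = s^2 - x1 - x2 mod 47 = 34^2 - 18 - 14 = 43
y3 = s (x1 - x3) - y1 mod 47 = 34 * (18 - 43) - 33 = 10

P + Q = (43, 10)


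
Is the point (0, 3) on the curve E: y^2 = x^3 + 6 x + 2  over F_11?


Check whether y^2 = x^3 + 6 x + 2 (mod 11) for (x, y) = (0, 3).
LHS: y^2 = 3^2 mod 11 = 9
RHS: x^3 + 6 x + 2 = 0^3 + 6*0 + 2 mod 11 = 2
LHS != RHS

No, not on the curve


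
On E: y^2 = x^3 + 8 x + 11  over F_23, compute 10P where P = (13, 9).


k = 10 = 1010_2 (binary, LSB first: 0101)
Double-and-add from P = (13, 9):
  bit 0 = 0: acc unchanged = O
  bit 1 = 1: acc = O + (3, 19) = (3, 19)
  bit 2 = 0: acc unchanged = (3, 19)
  bit 3 = 1: acc = (3, 19) + (12, 15) = (17, 0)

10P = (17, 0)


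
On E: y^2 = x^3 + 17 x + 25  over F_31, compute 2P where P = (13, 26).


Doubling: s = (3 x1^2 + a) / (2 y1)
s = (3*13^2 + 17) / (2*26) mod 31 = 22
x3 = s^2 - 2 x1 mod 31 = 22^2 - 2*13 = 24
y3 = s (x1 - x3) - y1 mod 31 = 22 * (13 - 24) - 26 = 11

2P = (24, 11)


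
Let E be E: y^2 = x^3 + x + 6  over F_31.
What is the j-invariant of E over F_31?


Delta = -16(4 a^3 + 27 b^2) mod 31 = 8
-1728 * (4 a)^3 = -1728 * (4*1)^3 mod 31 = 16
j = 16 * 8^(-1) mod 31 = 2

j = 2 (mod 31)


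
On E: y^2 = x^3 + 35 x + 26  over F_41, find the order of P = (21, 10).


Compute successive multiples of P until we hit O:
  1P = (21, 10)
  2P = (17, 32)
  3P = (23, 1)
  4P = (7, 9)
  5P = (22, 28)
  6P = (35, 25)
  7P = (1, 29)
  8P = (28, 11)
  ... (continuing to 17P)
  17P = O

ord(P) = 17


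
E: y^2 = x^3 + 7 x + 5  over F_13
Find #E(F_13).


For each x in F_13, count y with y^2 = x^3 + 7 x + 5 mod 13:
  x = 1: RHS = 0, y in [0]  -> 1 point(s)
  x = 2: RHS = 1, y in [1, 12]  -> 2 point(s)
  x = 3: RHS = 1, y in [1, 12]  -> 2 point(s)
  x = 5: RHS = 9, y in [3, 10]  -> 2 point(s)
  x = 6: RHS = 3, y in [4, 9]  -> 2 point(s)
  x = 8: RHS = 1, y in [1, 12]  -> 2 point(s)
  x = 9: RHS = 4, y in [2, 11]  -> 2 point(s)
  x = 10: RHS = 9, y in [3, 10]  -> 2 point(s)
  x = 11: RHS = 9, y in [3, 10]  -> 2 point(s)
  x = 12: RHS = 10, y in [6, 7]  -> 2 point(s)
Affine points: 19. Add the point at infinity: total = 20.

#E(F_13) = 20


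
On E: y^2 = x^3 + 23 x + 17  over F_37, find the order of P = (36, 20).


Compute successive multiples of P until we hit O:
  1P = (36, 20)
  2P = (36, 17)
  3P = O

ord(P) = 3


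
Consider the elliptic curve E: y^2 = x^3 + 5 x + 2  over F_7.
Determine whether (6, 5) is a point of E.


Check whether y^2 = x^3 + 5 x + 2 (mod 7) for (x, y) = (6, 5).
LHS: y^2 = 5^2 mod 7 = 4
RHS: x^3 + 5 x + 2 = 6^3 + 5*6 + 2 mod 7 = 3
LHS != RHS

No, not on the curve


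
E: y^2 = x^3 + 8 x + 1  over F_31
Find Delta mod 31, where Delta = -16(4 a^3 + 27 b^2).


4 a^3 + 27 b^2 = 4*8^3 + 27*1^2 = 2048 + 27 = 2075
Delta = -16 * (2075) = -33200
Delta mod 31 = 1

Delta = 1 (mod 31)


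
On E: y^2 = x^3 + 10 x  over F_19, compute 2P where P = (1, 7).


k = 2 = 10_2 (binary, LSB first: 01)
Double-and-add from P = (1, 7):
  bit 0 = 0: acc unchanged = O
  bit 1 = 1: acc = O + (4, 16) = (4, 16)

2P = (4, 16)


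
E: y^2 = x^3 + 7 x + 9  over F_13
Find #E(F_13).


For each x in F_13, count y with y^2 = x^3 + 7 x + 9 mod 13:
  x = 0: RHS = 9, y in [3, 10]  -> 2 point(s)
  x = 1: RHS = 4, y in [2, 11]  -> 2 point(s)
  x = 4: RHS = 10, y in [6, 7]  -> 2 point(s)
  x = 5: RHS = 0, y in [0]  -> 1 point(s)
  x = 10: RHS = 0, y in [0]  -> 1 point(s)
  x = 11: RHS = 0, y in [0]  -> 1 point(s)
  x = 12: RHS = 1, y in [1, 12]  -> 2 point(s)
Affine points: 11. Add the point at infinity: total = 12.

#E(F_13) = 12


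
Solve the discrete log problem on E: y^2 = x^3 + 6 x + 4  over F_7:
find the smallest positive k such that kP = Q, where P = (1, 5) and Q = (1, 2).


Enumerate multiples of P until we hit Q = (1, 2):
  1P = (1, 5)
  2P = (0, 5)
  3P = (6, 2)
  4P = (4, 1)
  5P = (3, 0)
  6P = (4, 6)
  7P = (6, 5)
  8P = (0, 2)
  9P = (1, 2)
Match found at i = 9.

k = 9


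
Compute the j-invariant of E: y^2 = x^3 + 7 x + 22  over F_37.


Delta = -16(4 a^3 + 27 b^2) mod 37 = 25
-1728 * (4 a)^3 = -1728 * (4*7)^3 mod 37 = 10
j = 10 * 25^(-1) mod 37 = 30

j = 30 (mod 37)


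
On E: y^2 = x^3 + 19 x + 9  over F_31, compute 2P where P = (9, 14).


Doubling: s = (3 x1^2 + a) / (2 y1)
s = (3*9^2 + 19) / (2*14) mod 31 = 16
x3 = s^2 - 2 x1 mod 31 = 16^2 - 2*9 = 21
y3 = s (x1 - x3) - y1 mod 31 = 16 * (9 - 21) - 14 = 11

2P = (21, 11)


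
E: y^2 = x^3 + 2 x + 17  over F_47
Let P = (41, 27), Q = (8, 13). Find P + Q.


P != Q, so use the chord formula.
s = (y2 - y1) / (x2 - x1) = (33) / (14) mod 47 = 46
x3 = s^2 - x1 - x2 mod 47 = 46^2 - 41 - 8 = 46
y3 = s (x1 - x3) - y1 mod 47 = 46 * (41 - 46) - 27 = 25

P + Q = (46, 25)


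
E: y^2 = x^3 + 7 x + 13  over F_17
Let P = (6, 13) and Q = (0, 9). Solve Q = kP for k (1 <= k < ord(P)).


Enumerate multiples of P until we hit Q = (0, 9):
  1P = (6, 13)
  2P = (1, 15)
  3P = (2, 16)
  4P = (0, 8)
  5P = (15, 5)
  6P = (14, 13)
  7P = (14, 4)
  8P = (15, 12)
  9P = (0, 9)
Match found at i = 9.

k = 9


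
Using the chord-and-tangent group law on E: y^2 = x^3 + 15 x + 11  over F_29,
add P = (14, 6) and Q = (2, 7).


P != Q, so use the chord formula.
s = (y2 - y1) / (x2 - x1) = (1) / (17) mod 29 = 12
x3 = s^2 - x1 - x2 mod 29 = 12^2 - 14 - 2 = 12
y3 = s (x1 - x3) - y1 mod 29 = 12 * (14 - 12) - 6 = 18

P + Q = (12, 18)


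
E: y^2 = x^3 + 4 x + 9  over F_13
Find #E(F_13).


For each x in F_13, count y with y^2 = x^3 + 4 x + 9 mod 13:
  x = 0: RHS = 9, y in [3, 10]  -> 2 point(s)
  x = 1: RHS = 1, y in [1, 12]  -> 2 point(s)
  x = 2: RHS = 12, y in [5, 8]  -> 2 point(s)
  x = 3: RHS = 9, y in [3, 10]  -> 2 point(s)
  x = 7: RHS = 3, y in [4, 9]  -> 2 point(s)
  x = 10: RHS = 9, y in [3, 10]  -> 2 point(s)
  x = 12: RHS = 4, y in [2, 11]  -> 2 point(s)
Affine points: 14. Add the point at infinity: total = 15.

#E(F_13) = 15


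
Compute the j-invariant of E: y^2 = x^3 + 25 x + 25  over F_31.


Delta = -16(4 a^3 + 27 b^2) mod 31 = 8
-1728 * (4 a)^3 = -1728 * (4*25)^3 mod 31 = 16
j = 16 * 8^(-1) mod 31 = 2

j = 2 (mod 31)


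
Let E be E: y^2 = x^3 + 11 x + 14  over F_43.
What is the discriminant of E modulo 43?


4 a^3 + 27 b^2 = 4*11^3 + 27*14^2 = 5324 + 5292 = 10616
Delta = -16 * (10616) = -169856
Delta mod 43 = 37

Delta = 37 (mod 43)


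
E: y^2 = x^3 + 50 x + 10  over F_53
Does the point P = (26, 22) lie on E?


Check whether y^2 = x^3 + 50 x + 10 (mod 53) for (x, y) = (26, 22).
LHS: y^2 = 22^2 mod 53 = 7
RHS: x^3 + 50 x + 10 = 26^3 + 50*26 + 10 mod 53 = 18
LHS != RHS

No, not on the curve


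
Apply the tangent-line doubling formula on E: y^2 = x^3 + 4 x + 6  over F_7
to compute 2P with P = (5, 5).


Doubling: s = (3 x1^2 + a) / (2 y1)
s = (3*5^2 + 4) / (2*5) mod 7 = 3
x3 = s^2 - 2 x1 mod 7 = 3^2 - 2*5 = 6
y3 = s (x1 - x3) - y1 mod 7 = 3 * (5 - 6) - 5 = 6

2P = (6, 6)


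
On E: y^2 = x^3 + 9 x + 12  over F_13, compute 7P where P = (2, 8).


k = 7 = 111_2 (binary, LSB first: 111)
Double-and-add from P = (2, 8):
  bit 0 = 1: acc = O + (2, 8) = (2, 8)
  bit 1 = 1: acc = (2, 8) + (6, 3) = (9, 4)
  bit 2 = 1: acc = (9, 4) + (1, 10) = (6, 10)

7P = (6, 10)


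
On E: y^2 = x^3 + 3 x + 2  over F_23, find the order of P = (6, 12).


Compute successive multiples of P until we hit O:
  1P = (6, 12)
  2P = (4, 3)
  3P = (16, 12)
  4P = (1, 11)
  5P = (5, 2)
  6P = (20, 9)
  7P = (15, 8)
  8P = (11, 3)
  ... (continuing to 28P)
  28P = O

ord(P) = 28


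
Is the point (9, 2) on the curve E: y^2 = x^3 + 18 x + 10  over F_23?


Check whether y^2 = x^3 + 18 x + 10 (mod 23) for (x, y) = (9, 2).
LHS: y^2 = 2^2 mod 23 = 4
RHS: x^3 + 18 x + 10 = 9^3 + 18*9 + 10 mod 23 = 4
LHS = RHS

Yes, on the curve


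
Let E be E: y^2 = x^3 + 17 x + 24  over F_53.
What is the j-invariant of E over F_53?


Delta = -16(4 a^3 + 27 b^2) mod 53 = 20
-1728 * (4 a)^3 = -1728 * (4*17)^3 mod 53 = 14
j = 14 * 20^(-1) mod 53 = 6

j = 6 (mod 53)


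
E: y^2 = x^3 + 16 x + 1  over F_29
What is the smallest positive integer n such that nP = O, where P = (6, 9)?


Compute successive multiples of P until we hit O:
  1P = (6, 9)
  2P = (24, 12)
  3P = (24, 17)
  4P = (6, 20)
  5P = O

ord(P) = 5


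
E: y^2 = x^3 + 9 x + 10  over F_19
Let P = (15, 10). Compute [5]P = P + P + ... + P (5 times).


k = 5 = 101_2 (binary, LSB first: 101)
Double-and-add from P = (15, 10):
  bit 0 = 1: acc = O + (15, 10) = (15, 10)
  bit 1 = 0: acc unchanged = (15, 10)
  bit 2 = 1: acc = (15, 10) + (10, 13) = (5, 3)

5P = (5, 3)


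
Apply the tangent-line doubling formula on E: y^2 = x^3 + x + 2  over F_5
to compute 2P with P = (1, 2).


Doubling: s = (3 x1^2 + a) / (2 y1)
s = (3*1^2 + 1) / (2*2) mod 5 = 1
x3 = s^2 - 2 x1 mod 5 = 1^2 - 2*1 = 4
y3 = s (x1 - x3) - y1 mod 5 = 1 * (1 - 4) - 2 = 0

2P = (4, 0)


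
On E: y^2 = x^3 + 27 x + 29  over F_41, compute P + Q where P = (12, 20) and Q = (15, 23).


P != Q, so use the chord formula.
s = (y2 - y1) / (x2 - x1) = (3) / (3) mod 41 = 1
x3 = s^2 - x1 - x2 mod 41 = 1^2 - 12 - 15 = 15
y3 = s (x1 - x3) - y1 mod 41 = 1 * (12 - 15) - 20 = 18

P + Q = (15, 18)


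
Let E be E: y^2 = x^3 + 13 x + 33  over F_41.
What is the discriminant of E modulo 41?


4 a^3 + 27 b^2 = 4*13^3 + 27*33^2 = 8788 + 29403 = 38191
Delta = -16 * (38191) = -611056
Delta mod 41 = 8

Delta = 8 (mod 41)


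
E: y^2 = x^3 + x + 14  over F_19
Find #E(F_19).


For each x in F_19, count y with y^2 = x^3 + 1 x + 14 mod 19:
  x = 1: RHS = 16, y in [4, 15]  -> 2 point(s)
  x = 2: RHS = 5, y in [9, 10]  -> 2 point(s)
  x = 3: RHS = 6, y in [5, 14]  -> 2 point(s)
  x = 4: RHS = 6, y in [5, 14]  -> 2 point(s)
  x = 5: RHS = 11, y in [7, 12]  -> 2 point(s)
  x = 9: RHS = 11, y in [7, 12]  -> 2 point(s)
  x = 10: RHS = 17, y in [6, 13]  -> 2 point(s)
  x = 11: RHS = 7, y in [8, 11]  -> 2 point(s)
  x = 12: RHS = 6, y in [5, 14]  -> 2 point(s)
  x = 13: RHS = 1, y in [1, 18]  -> 2 point(s)
  x = 14: RHS = 17, y in [6, 13]  -> 2 point(s)
  x = 17: RHS = 4, y in [2, 17]  -> 2 point(s)
Affine points: 24. Add the point at infinity: total = 25.

#E(F_19) = 25


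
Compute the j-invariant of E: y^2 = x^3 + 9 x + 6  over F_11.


Delta = -16(4 a^3 + 27 b^2) mod 11 = 8
-1728 * (4 a)^3 = -1728 * (4*9)^3 mod 11 = 6
j = 6 * 8^(-1) mod 11 = 9

j = 9 (mod 11)


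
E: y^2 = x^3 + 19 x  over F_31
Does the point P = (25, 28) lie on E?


Check whether y^2 = x^3 + 19 x + 0 (mod 31) for (x, y) = (25, 28).
LHS: y^2 = 28^2 mod 31 = 9
RHS: x^3 + 19 x + 0 = 25^3 + 19*25 + 0 mod 31 = 11
LHS != RHS

No, not on the curve


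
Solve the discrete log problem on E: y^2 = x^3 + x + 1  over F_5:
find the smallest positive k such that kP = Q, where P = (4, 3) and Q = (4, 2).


Enumerate multiples of P until we hit Q = (4, 2):
  1P = (4, 3)
  2P = (3, 1)
  3P = (2, 1)
  4P = (0, 1)
  5P = (0, 4)
  6P = (2, 4)
  7P = (3, 4)
  8P = (4, 2)
Match found at i = 8.

k = 8


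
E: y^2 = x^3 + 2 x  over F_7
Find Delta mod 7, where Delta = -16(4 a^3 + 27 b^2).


4 a^3 + 27 b^2 = 4*2^3 + 27*0^2 = 32 + 0 = 32
Delta = -16 * (32) = -512
Delta mod 7 = 6

Delta = 6 (mod 7)


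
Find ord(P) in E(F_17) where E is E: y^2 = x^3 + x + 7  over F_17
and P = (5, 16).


Compute successive multiples of P until we hit O:
  1P = (5, 16)
  2P = (6, 5)
  3P = (8, 0)
  4P = (6, 12)
  5P = (5, 1)
  6P = O

ord(P) = 6


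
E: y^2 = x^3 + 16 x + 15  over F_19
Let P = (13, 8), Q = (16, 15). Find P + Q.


P != Q, so use the chord formula.
s = (y2 - y1) / (x2 - x1) = (7) / (3) mod 19 = 15
x3 = s^2 - x1 - x2 mod 19 = 15^2 - 13 - 16 = 6
y3 = s (x1 - x3) - y1 mod 19 = 15 * (13 - 6) - 8 = 2

P + Q = (6, 2)


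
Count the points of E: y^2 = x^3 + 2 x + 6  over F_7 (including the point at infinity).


For each x in F_7, count y with y^2 = x^3 + 2 x + 6 mod 7:
  x = 1: RHS = 2, y in [3, 4]  -> 2 point(s)
  x = 2: RHS = 4, y in [2, 5]  -> 2 point(s)
  x = 3: RHS = 4, y in [2, 5]  -> 2 point(s)
  x = 4: RHS = 1, y in [1, 6]  -> 2 point(s)
  x = 5: RHS = 1, y in [1, 6]  -> 2 point(s)
Affine points: 10. Add the point at infinity: total = 11.

#E(F_7) = 11


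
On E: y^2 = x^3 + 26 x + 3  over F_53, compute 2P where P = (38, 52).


Doubling: s = (3 x1^2 + a) / (2 y1)
s = (3*38^2 + 26) / (2*52) mod 53 = 47
x3 = s^2 - 2 x1 mod 53 = 47^2 - 2*38 = 13
y3 = s (x1 - x3) - y1 mod 53 = 47 * (38 - 13) - 52 = 10

2P = (13, 10)


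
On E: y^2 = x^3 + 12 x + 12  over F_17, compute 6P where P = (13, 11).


k = 6 = 110_2 (binary, LSB first: 011)
Double-and-add from P = (13, 11):
  bit 0 = 0: acc unchanged = O
  bit 1 = 1: acc = O + (16, 4) = (16, 4)
  bit 2 = 1: acc = (16, 4) + (1, 5) = (13, 6)

6P = (13, 6)


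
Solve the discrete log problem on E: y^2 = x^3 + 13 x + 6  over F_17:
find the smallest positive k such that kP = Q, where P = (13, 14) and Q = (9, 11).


Enumerate multiples of P until we hit Q = (9, 11):
  1P = (13, 14)
  2P = (7, 10)
  3P = (5, 14)
  4P = (16, 3)
  5P = (9, 11)
Match found at i = 5.

k = 5


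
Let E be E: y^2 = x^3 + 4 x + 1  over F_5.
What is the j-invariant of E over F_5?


Delta = -16(4 a^3 + 27 b^2) mod 5 = 2
-1728 * (4 a)^3 = -1728 * (4*4)^3 mod 5 = 2
j = 2 * 2^(-1) mod 5 = 1

j = 1 (mod 5)


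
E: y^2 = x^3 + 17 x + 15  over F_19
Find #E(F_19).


For each x in F_19, count y with y^2 = x^3 + 17 x + 15 mod 19:
  x = 2: RHS = 0, y in [0]  -> 1 point(s)
  x = 3: RHS = 17, y in [6, 13]  -> 2 point(s)
  x = 5: RHS = 16, y in [4, 15]  -> 2 point(s)
  x = 8: RHS = 17, y in [6, 13]  -> 2 point(s)
  x = 9: RHS = 4, y in [2, 17]  -> 2 point(s)
  x = 10: RHS = 7, y in [8, 11]  -> 2 point(s)
  x = 12: RHS = 9, y in [3, 16]  -> 2 point(s)
  x = 13: RHS = 1, y in [1, 18]  -> 2 point(s)
  x = 15: RHS = 16, y in [4, 15]  -> 2 point(s)
  x = 17: RHS = 11, y in [7, 12]  -> 2 point(s)
  x = 18: RHS = 16, y in [4, 15]  -> 2 point(s)
Affine points: 21. Add the point at infinity: total = 22.

#E(F_19) = 22


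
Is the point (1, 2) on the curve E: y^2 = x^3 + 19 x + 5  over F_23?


Check whether y^2 = x^3 + 19 x + 5 (mod 23) for (x, y) = (1, 2).
LHS: y^2 = 2^2 mod 23 = 4
RHS: x^3 + 19 x + 5 = 1^3 + 19*1 + 5 mod 23 = 2
LHS != RHS

No, not on the curve


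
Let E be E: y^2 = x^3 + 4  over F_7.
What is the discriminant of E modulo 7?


4 a^3 + 27 b^2 = 4*0^3 + 27*4^2 = 0 + 432 = 432
Delta = -16 * (432) = -6912
Delta mod 7 = 4

Delta = 4 (mod 7)


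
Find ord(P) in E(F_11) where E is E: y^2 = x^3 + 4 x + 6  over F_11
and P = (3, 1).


Compute successive multiples of P until we hit O:
  1P = (3, 1)
  2P = (6, 2)
  3P = (7, 5)
  4P = (2, 0)
  5P = (7, 6)
  6P = (6, 9)
  7P = (3, 10)
  8P = O

ord(P) = 8


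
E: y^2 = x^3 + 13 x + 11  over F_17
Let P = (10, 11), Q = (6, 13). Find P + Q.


P != Q, so use the chord formula.
s = (y2 - y1) / (x2 - x1) = (2) / (13) mod 17 = 8
x3 = s^2 - x1 - x2 mod 17 = 8^2 - 10 - 6 = 14
y3 = s (x1 - x3) - y1 mod 17 = 8 * (10 - 14) - 11 = 8

P + Q = (14, 8)


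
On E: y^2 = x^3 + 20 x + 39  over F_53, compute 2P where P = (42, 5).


Doubling: s = (3 x1^2 + a) / (2 y1)
s = (3*42^2 + 20) / (2*5) mod 53 = 33
x3 = s^2 - 2 x1 mod 53 = 33^2 - 2*42 = 51
y3 = s (x1 - x3) - y1 mod 53 = 33 * (42 - 51) - 5 = 16

2P = (51, 16)


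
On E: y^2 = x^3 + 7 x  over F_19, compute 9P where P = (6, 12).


k = 9 = 1001_2 (binary, LSB first: 1001)
Double-and-add from P = (6, 12):
  bit 0 = 1: acc = O + (6, 12) = (6, 12)
  bit 1 = 0: acc unchanged = (6, 12)
  bit 2 = 0: acc unchanged = (6, 12)
  bit 3 = 1: acc = (6, 12) + (4, 4) = (6, 7)

9P = (6, 7)


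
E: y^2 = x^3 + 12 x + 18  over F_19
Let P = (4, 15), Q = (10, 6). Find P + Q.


P != Q, so use the chord formula.
s = (y2 - y1) / (x2 - x1) = (10) / (6) mod 19 = 8
x3 = s^2 - x1 - x2 mod 19 = 8^2 - 4 - 10 = 12
y3 = s (x1 - x3) - y1 mod 19 = 8 * (4 - 12) - 15 = 16

P + Q = (12, 16)


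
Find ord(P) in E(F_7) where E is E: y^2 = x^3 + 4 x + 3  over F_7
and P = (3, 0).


Compute successive multiples of P until we hit O:
  1P = (3, 0)
  2P = O

ord(P) = 2


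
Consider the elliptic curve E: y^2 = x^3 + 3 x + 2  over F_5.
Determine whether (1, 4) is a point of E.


Check whether y^2 = x^3 + 3 x + 2 (mod 5) for (x, y) = (1, 4).
LHS: y^2 = 4^2 mod 5 = 1
RHS: x^3 + 3 x + 2 = 1^3 + 3*1 + 2 mod 5 = 1
LHS = RHS

Yes, on the curve


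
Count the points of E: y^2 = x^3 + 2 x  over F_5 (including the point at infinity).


For each x in F_5, count y with y^2 = x^3 + 2 x + 0 mod 5:
  x = 0: RHS = 0, y in [0]  -> 1 point(s)
Affine points: 1. Add the point at infinity: total = 2.

#E(F_5) = 2


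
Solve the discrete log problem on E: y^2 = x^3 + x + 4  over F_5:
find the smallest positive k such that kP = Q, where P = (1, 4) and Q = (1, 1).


Enumerate multiples of P until we hit Q = (1, 1):
  1P = (1, 4)
  2P = (2, 3)
  3P = (3, 3)
  4P = (0, 3)
  5P = (0, 2)
  6P = (3, 2)
  7P = (2, 2)
  8P = (1, 1)
Match found at i = 8.

k = 8


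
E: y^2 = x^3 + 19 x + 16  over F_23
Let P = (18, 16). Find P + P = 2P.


Doubling: s = (3 x1^2 + a) / (2 y1)
s = (3*18^2 + 19) / (2*16) mod 23 = 13
x3 = s^2 - 2 x1 mod 23 = 13^2 - 2*18 = 18
y3 = s (x1 - x3) - y1 mod 23 = 13 * (18 - 18) - 16 = 7

2P = (18, 7)


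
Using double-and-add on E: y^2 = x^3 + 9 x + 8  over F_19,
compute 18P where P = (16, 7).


k = 18 = 10010_2 (binary, LSB first: 01001)
Double-and-add from P = (16, 7):
  bit 0 = 0: acc unchanged = O
  bit 1 = 1: acc = O + (13, 17) = (13, 17)
  bit 2 = 0: acc unchanged = (13, 17)
  bit 3 = 0: acc unchanged = (13, 17)
  bit 4 = 1: acc = (13, 17) + (18, 13) = (16, 12)

18P = (16, 12)


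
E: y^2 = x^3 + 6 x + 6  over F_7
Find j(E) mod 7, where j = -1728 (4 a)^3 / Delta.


Delta = -16(4 a^3 + 27 b^2) mod 7 = 3
-1728 * (4 a)^3 = -1728 * (4*6)^3 mod 7 = 6
j = 6 * 3^(-1) mod 7 = 2

j = 2 (mod 7)


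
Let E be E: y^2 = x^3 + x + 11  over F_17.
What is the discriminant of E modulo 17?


4 a^3 + 27 b^2 = 4*1^3 + 27*11^2 = 4 + 3267 = 3271
Delta = -16 * (3271) = -52336
Delta mod 17 = 7

Delta = 7 (mod 17)


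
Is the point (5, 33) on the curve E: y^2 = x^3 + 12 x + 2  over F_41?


Check whether y^2 = x^3 + 12 x + 2 (mod 41) for (x, y) = (5, 33).
LHS: y^2 = 33^2 mod 41 = 23
RHS: x^3 + 12 x + 2 = 5^3 + 12*5 + 2 mod 41 = 23
LHS = RHS

Yes, on the curve


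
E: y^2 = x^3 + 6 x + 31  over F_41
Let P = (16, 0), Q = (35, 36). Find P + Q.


P != Q, so use the chord formula.
s = (y2 - y1) / (x2 - x1) = (36) / (19) mod 41 = 17
x3 = s^2 - x1 - x2 mod 41 = 17^2 - 16 - 35 = 33
y3 = s (x1 - x3) - y1 mod 41 = 17 * (16 - 33) - 0 = 39

P + Q = (33, 39)


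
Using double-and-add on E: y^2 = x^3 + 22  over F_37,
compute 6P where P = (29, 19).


k = 6 = 110_2 (binary, LSB first: 011)
Double-and-add from P = (29, 19):
  bit 0 = 0: acc unchanged = O
  bit 1 = 1: acc = O + (28, 25) = (28, 25)
  bit 2 = 1: acc = (28, 25) + (2, 17) = (6, 33)

6P = (6, 33)


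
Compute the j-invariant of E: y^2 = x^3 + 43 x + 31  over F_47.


Delta = -16(4 a^3 + 27 b^2) mod 47 = 6
-1728 * (4 a)^3 = -1728 * (4*43)^3 mod 47 = 17
j = 17 * 6^(-1) mod 47 = 42

j = 42 (mod 47)


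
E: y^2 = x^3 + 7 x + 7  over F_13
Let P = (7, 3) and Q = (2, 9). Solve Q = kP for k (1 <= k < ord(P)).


Enumerate multiples of P until we hit Q = (2, 9):
  1P = (7, 3)
  2P = (2, 4)
  3P = (3, 4)
  4P = (12, 8)
  5P = (8, 9)
  6P = (8, 4)
  7P = (12, 5)
  8P = (3, 9)
  9P = (2, 9)
Match found at i = 9.

k = 9


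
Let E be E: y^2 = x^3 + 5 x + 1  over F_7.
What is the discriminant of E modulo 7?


4 a^3 + 27 b^2 = 4*5^3 + 27*1^2 = 500 + 27 = 527
Delta = -16 * (527) = -8432
Delta mod 7 = 3

Delta = 3 (mod 7)


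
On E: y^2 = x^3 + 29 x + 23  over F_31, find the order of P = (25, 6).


Compute successive multiples of P until we hit O:
  1P = (25, 6)
  2P = (22, 5)
  3P = (22, 26)
  4P = (25, 25)
  5P = O

ord(P) = 5


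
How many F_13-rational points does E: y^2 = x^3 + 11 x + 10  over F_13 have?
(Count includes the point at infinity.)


For each x in F_13, count y with y^2 = x^3 + 11 x + 10 mod 13:
  x = 0: RHS = 10, y in [6, 7]  -> 2 point(s)
  x = 1: RHS = 9, y in [3, 10]  -> 2 point(s)
  x = 2: RHS = 1, y in [1, 12]  -> 2 point(s)
  x = 4: RHS = 1, y in [1, 12]  -> 2 point(s)
  x = 7: RHS = 1, y in [1, 12]  -> 2 point(s)
  x = 8: RHS = 12, y in [5, 8]  -> 2 point(s)
Affine points: 12. Add the point at infinity: total = 13.

#E(F_13) = 13


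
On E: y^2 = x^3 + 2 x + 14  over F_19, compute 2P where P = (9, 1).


Doubling: s = (3 x1^2 + a) / (2 y1)
s = (3*9^2 + 2) / (2*1) mod 19 = 18
x3 = s^2 - 2 x1 mod 19 = 18^2 - 2*9 = 2
y3 = s (x1 - x3) - y1 mod 19 = 18 * (9 - 2) - 1 = 11

2P = (2, 11)


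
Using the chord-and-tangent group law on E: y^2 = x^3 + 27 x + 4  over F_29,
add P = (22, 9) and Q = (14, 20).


P != Q, so use the chord formula.
s = (y2 - y1) / (x2 - x1) = (11) / (21) mod 29 = 24
x3 = s^2 - x1 - x2 mod 29 = 24^2 - 22 - 14 = 18
y3 = s (x1 - x3) - y1 mod 29 = 24 * (22 - 18) - 9 = 0

P + Q = (18, 0)


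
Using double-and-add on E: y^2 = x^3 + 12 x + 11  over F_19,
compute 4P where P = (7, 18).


k = 4 = 100_2 (binary, LSB first: 001)
Double-and-add from P = (7, 18):
  bit 0 = 0: acc unchanged = O
  bit 1 = 0: acc unchanged = O
  bit 2 = 1: acc = O + (1, 10) = (1, 10)

4P = (1, 10)


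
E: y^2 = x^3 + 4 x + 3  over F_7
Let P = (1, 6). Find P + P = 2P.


Doubling: s = (3 x1^2 + a) / (2 y1)
s = (3*1^2 + 4) / (2*6) mod 7 = 0
x3 = s^2 - 2 x1 mod 7 = 0^2 - 2*1 = 5
y3 = s (x1 - x3) - y1 mod 7 = 0 * (1 - 5) - 6 = 1

2P = (5, 1)


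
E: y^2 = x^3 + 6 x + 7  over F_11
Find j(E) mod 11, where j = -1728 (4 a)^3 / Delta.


Delta = -16(4 a^3 + 27 b^2) mod 11 = 10
-1728 * (4 a)^3 = -1728 * (4*6)^3 mod 11 = 3
j = 3 * 10^(-1) mod 11 = 8

j = 8 (mod 11)


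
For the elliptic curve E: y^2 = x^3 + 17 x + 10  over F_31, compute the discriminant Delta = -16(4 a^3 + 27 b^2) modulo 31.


4 a^3 + 27 b^2 = 4*17^3 + 27*10^2 = 19652 + 2700 = 22352
Delta = -16 * (22352) = -357632
Delta mod 31 = 15

Delta = 15 (mod 31)


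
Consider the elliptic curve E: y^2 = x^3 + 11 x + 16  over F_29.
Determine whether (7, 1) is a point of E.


Check whether y^2 = x^3 + 11 x + 16 (mod 29) for (x, y) = (7, 1).
LHS: y^2 = 1^2 mod 29 = 1
RHS: x^3 + 11 x + 16 = 7^3 + 11*7 + 16 mod 29 = 1
LHS = RHS

Yes, on the curve


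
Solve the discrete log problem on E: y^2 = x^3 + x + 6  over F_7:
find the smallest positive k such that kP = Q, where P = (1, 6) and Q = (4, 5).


Enumerate multiples of P until we hit Q = (4, 5):
  1P = (1, 6)
  2P = (2, 3)
  3P = (6, 2)
  4P = (4, 2)
  5P = (3, 6)
  6P = (3, 1)
  7P = (4, 5)
Match found at i = 7.

k = 7


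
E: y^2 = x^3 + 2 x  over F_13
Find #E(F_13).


For each x in F_13, count y with y^2 = x^3 + 2 x + 0 mod 13:
  x = 0: RHS = 0, y in [0]  -> 1 point(s)
  x = 1: RHS = 3, y in [4, 9]  -> 2 point(s)
  x = 2: RHS = 12, y in [5, 8]  -> 2 point(s)
  x = 11: RHS = 1, y in [1, 12]  -> 2 point(s)
  x = 12: RHS = 10, y in [6, 7]  -> 2 point(s)
Affine points: 9. Add the point at infinity: total = 10.

#E(F_13) = 10


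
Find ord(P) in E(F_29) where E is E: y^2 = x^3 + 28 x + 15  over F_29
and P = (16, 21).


Compute successive multiples of P until we hit O:
  1P = (16, 21)
  2P = (27, 26)
  3P = (20, 22)
  4P = (13, 16)
  5P = (6, 15)
  6P = (12, 22)
  7P = (21, 2)
  8P = (25, 19)
  ... (continuing to 22P)
  22P = O

ord(P) = 22


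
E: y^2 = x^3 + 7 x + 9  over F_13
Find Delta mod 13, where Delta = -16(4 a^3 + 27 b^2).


4 a^3 + 27 b^2 = 4*7^3 + 27*9^2 = 1372 + 2187 = 3559
Delta = -16 * (3559) = -56944
Delta mod 13 = 9

Delta = 9 (mod 13)


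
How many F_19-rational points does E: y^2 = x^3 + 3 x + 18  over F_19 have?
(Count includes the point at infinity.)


For each x in F_19, count y with y^2 = x^3 + 3 x + 18 mod 19:
  x = 3: RHS = 16, y in [4, 15]  -> 2 point(s)
  x = 5: RHS = 6, y in [5, 14]  -> 2 point(s)
  x = 6: RHS = 5, y in [9, 10]  -> 2 point(s)
  x = 14: RHS = 11, y in [7, 12]  -> 2 point(s)
  x = 16: RHS = 1, y in [1, 18]  -> 2 point(s)
  x = 17: RHS = 4, y in [2, 17]  -> 2 point(s)
Affine points: 12. Add the point at infinity: total = 13.

#E(F_19) = 13


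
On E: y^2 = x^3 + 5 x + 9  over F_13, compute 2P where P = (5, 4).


Doubling: s = (3 x1^2 + a) / (2 y1)
s = (3*5^2 + 5) / (2*4) mod 13 = 10
x3 = s^2 - 2 x1 mod 13 = 10^2 - 2*5 = 12
y3 = s (x1 - x3) - y1 mod 13 = 10 * (5 - 12) - 4 = 4

2P = (12, 4)


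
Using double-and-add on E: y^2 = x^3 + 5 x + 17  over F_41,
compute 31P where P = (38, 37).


k = 31 = 11111_2 (binary, LSB first: 11111)
Double-and-add from P = (38, 37):
  bit 0 = 1: acc = O + (38, 37) = (38, 37)
  bit 1 = 1: acc = (38, 37) + (22, 22) = (24, 12)
  bit 2 = 1: acc = (24, 12) + (28, 16) = (31, 22)
  bit 3 = 1: acc = (31, 22) + (36, 20) = (25, 33)
  bit 4 = 1: acc = (25, 33) + (14, 24) = (23, 32)

31P = (23, 32)


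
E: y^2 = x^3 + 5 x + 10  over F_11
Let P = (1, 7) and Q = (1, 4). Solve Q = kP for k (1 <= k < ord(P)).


Enumerate multiples of P until we hit Q = (1, 4):
  1P = (1, 7)
  2P = (10, 2)
  3P = (9, 6)
  4P = (6, 6)
  5P = (8, 1)
  6P = (7, 6)
  7P = (7, 5)
  8P = (8, 10)
  9P = (6, 5)
  10P = (9, 5)
  11P = (10, 9)
  12P = (1, 4)
Match found at i = 12.

k = 12


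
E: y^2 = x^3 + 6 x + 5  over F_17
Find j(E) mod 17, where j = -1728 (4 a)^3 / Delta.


Delta = -16(4 a^3 + 27 b^2) mod 17 = 9
-1728 * (4 a)^3 = -1728 * (4*6)^3 mod 17 = 1
j = 1 * 9^(-1) mod 17 = 2

j = 2 (mod 17)


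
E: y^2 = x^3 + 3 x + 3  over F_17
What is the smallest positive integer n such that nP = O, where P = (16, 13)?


Compute successive multiples of P until we hit O:
  1P = (16, 13)
  2P = (10, 8)
  3P = (12, 13)
  4P = (6, 4)
  5P = (14, 16)
  6P = (2, 0)
  7P = (14, 1)
  8P = (6, 13)
  ... (continuing to 12P)
  12P = O

ord(P) = 12


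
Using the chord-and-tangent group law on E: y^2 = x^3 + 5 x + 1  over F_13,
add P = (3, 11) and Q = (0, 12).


P != Q, so use the chord formula.
s = (y2 - y1) / (x2 - x1) = (1) / (10) mod 13 = 4
x3 = s^2 - x1 - x2 mod 13 = 4^2 - 3 - 0 = 0
y3 = s (x1 - x3) - y1 mod 13 = 4 * (3 - 0) - 11 = 1

P + Q = (0, 1)


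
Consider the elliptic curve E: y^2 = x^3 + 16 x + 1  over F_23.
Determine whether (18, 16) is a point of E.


Check whether y^2 = x^3 + 16 x + 1 (mod 23) for (x, y) = (18, 16).
LHS: y^2 = 16^2 mod 23 = 3
RHS: x^3 + 16 x + 1 = 18^3 + 16*18 + 1 mod 23 = 3
LHS = RHS

Yes, on the curve


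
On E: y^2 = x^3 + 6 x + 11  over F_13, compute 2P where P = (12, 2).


Doubling: s = (3 x1^2 + a) / (2 y1)
s = (3*12^2 + 6) / (2*2) mod 13 = 12
x3 = s^2 - 2 x1 mod 13 = 12^2 - 2*12 = 3
y3 = s (x1 - x3) - y1 mod 13 = 12 * (12 - 3) - 2 = 2

2P = (3, 2)


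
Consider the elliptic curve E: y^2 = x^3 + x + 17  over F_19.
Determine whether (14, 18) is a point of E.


Check whether y^2 = x^3 + 1 x + 17 (mod 19) for (x, y) = (14, 18).
LHS: y^2 = 18^2 mod 19 = 1
RHS: x^3 + 1 x + 17 = 14^3 + 1*14 + 17 mod 19 = 1
LHS = RHS

Yes, on the curve


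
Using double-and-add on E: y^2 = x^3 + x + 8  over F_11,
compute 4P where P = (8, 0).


k = 4 = 100_2 (binary, LSB first: 001)
Double-and-add from P = (8, 0):
  bit 0 = 0: acc unchanged = O
  bit 1 = 0: acc unchanged = O
  bit 2 = 1: acc = O + O = O

4P = O


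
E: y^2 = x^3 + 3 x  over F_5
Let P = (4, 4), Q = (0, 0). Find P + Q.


P != Q, so use the chord formula.
s = (y2 - y1) / (x2 - x1) = (1) / (1) mod 5 = 1
x3 = s^2 - x1 - x2 mod 5 = 1^2 - 4 - 0 = 2
y3 = s (x1 - x3) - y1 mod 5 = 1 * (4 - 2) - 4 = 3

P + Q = (2, 3)


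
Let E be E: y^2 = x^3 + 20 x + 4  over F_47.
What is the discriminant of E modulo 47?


4 a^3 + 27 b^2 = 4*20^3 + 27*4^2 = 32000 + 432 = 32432
Delta = -16 * (32432) = -518912
Delta mod 47 = 15

Delta = 15 (mod 47)


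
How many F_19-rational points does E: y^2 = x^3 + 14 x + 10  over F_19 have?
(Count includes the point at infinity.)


For each x in F_19, count y with y^2 = x^3 + 14 x + 10 mod 19:
  x = 1: RHS = 6, y in [5, 14]  -> 2 point(s)
  x = 4: RHS = 16, y in [4, 15]  -> 2 point(s)
  x = 6: RHS = 6, y in [5, 14]  -> 2 point(s)
  x = 8: RHS = 7, y in [8, 11]  -> 2 point(s)
  x = 12: RHS = 6, y in [5, 14]  -> 2 point(s)
  x = 14: RHS = 5, y in [9, 10]  -> 2 point(s)
  x = 15: RHS = 4, y in [2, 17]  -> 2 point(s)
  x = 16: RHS = 17, y in [6, 13]  -> 2 point(s)
Affine points: 16. Add the point at infinity: total = 17.

#E(F_19) = 17
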